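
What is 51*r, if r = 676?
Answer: 34476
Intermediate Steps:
51*r = 51*676 = 34476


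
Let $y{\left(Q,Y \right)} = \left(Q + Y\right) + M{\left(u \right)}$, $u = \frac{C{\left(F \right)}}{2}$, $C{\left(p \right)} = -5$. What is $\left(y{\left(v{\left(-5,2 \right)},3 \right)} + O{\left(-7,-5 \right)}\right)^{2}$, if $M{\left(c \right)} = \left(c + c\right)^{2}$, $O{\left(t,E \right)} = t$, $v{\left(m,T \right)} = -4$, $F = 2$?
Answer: $289$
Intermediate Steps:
$u = - \frac{5}{2} \approx -2.5$
$M{\left(c \right)} = 4 c^{2}$ ($M{\left(c \right)} = \left(2 c\right)^{2} = 4 c^{2}$)
$y{\left(Q,Y \right)} = 25 + Q + Y$ ($y{\left(Q,Y \right)} = \left(Q + Y\right) + 4 \left(- \frac{5}{2}\right)^{2} = \left(Q + Y\right) + 4 \cdot \frac{25}{4} = \left(Q + Y\right) + 25 = 25 + Q + Y$)
$\left(y{\left(v{\left(-5,2 \right)},3 \right)} + O{\left(-7,-5 \right)}\right)^{2} = \left(\left(25 - 4 + 3\right) - 7\right)^{2} = \left(24 - 7\right)^{2} = 17^{2} = 289$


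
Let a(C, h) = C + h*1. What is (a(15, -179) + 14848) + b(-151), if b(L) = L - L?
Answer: 14684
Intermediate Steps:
a(C, h) = C + h
b(L) = 0
(a(15, -179) + 14848) + b(-151) = ((15 - 179) + 14848) + 0 = (-164 + 14848) + 0 = 14684 + 0 = 14684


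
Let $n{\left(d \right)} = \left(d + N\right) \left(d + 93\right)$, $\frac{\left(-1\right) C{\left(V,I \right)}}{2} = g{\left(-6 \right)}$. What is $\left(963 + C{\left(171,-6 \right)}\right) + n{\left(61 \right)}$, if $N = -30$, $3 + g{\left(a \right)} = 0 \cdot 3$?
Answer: $5743$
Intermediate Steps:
$g{\left(a \right)} = -3$ ($g{\left(a \right)} = -3 + 0 \cdot 3 = -3 + 0 = -3$)
$C{\left(V,I \right)} = 6$ ($C{\left(V,I \right)} = \left(-2\right) \left(-3\right) = 6$)
$n{\left(d \right)} = \left(-30 + d\right) \left(93 + d\right)$ ($n{\left(d \right)} = \left(d - 30\right) \left(d + 93\right) = \left(-30 + d\right) \left(93 + d\right)$)
$\left(963 + C{\left(171,-6 \right)}\right) + n{\left(61 \right)} = \left(963 + 6\right) + \left(-2790 + 61^{2} + 63 \cdot 61\right) = 969 + \left(-2790 + 3721 + 3843\right) = 969 + 4774 = 5743$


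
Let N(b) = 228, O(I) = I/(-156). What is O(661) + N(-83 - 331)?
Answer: 34907/156 ≈ 223.76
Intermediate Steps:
O(I) = -I/156 (O(I) = I*(-1/156) = -I/156)
O(661) + N(-83 - 331) = -1/156*661 + 228 = -661/156 + 228 = 34907/156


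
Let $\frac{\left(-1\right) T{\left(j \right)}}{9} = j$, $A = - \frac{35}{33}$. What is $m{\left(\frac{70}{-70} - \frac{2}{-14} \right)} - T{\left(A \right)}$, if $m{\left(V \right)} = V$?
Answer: $- \frac{801}{77} \approx -10.403$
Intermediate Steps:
$A = - \frac{35}{33}$ ($A = \left(-35\right) \frac{1}{33} = - \frac{35}{33} \approx -1.0606$)
$T{\left(j \right)} = - 9 j$
$m{\left(\frac{70}{-70} - \frac{2}{-14} \right)} - T{\left(A \right)} = \left(\frac{70}{-70} - \frac{2}{-14}\right) - \left(-9\right) \left(- \frac{35}{33}\right) = \left(70 \left(- \frac{1}{70}\right) - - \frac{1}{7}\right) - \frac{105}{11} = \left(-1 + \frac{1}{7}\right) - \frac{105}{11} = - \frac{6}{7} - \frac{105}{11} = - \frac{801}{77}$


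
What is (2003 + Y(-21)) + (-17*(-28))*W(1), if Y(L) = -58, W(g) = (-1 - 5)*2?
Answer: -3767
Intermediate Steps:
W(g) = -12 (W(g) = -6*2 = -12)
(2003 + Y(-21)) + (-17*(-28))*W(1) = (2003 - 58) - 17*(-28)*(-12) = 1945 + 476*(-12) = 1945 - 5712 = -3767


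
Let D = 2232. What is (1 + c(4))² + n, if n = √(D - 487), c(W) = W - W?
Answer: 1 + √1745 ≈ 42.773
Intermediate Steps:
c(W) = 0
n = √1745 (n = √(2232 - 487) = √1745 ≈ 41.773)
(1 + c(4))² + n = (1 + 0)² + √1745 = 1² + √1745 = 1 + √1745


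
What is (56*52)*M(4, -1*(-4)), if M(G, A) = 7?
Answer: 20384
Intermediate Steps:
(56*52)*M(4, -1*(-4)) = (56*52)*7 = 2912*7 = 20384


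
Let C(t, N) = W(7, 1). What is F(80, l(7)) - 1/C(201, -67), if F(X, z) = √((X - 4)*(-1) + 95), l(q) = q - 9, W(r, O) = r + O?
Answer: -⅛ + √19 ≈ 4.2339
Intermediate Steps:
W(r, O) = O + r
C(t, N) = 8 (C(t, N) = 1 + 7 = 8)
l(q) = -9 + q
F(X, z) = √(99 - X) (F(X, z) = √((-4 + X)*(-1) + 95) = √((4 - X) + 95) = √(99 - X))
F(80, l(7)) - 1/C(201, -67) = √(99 - 1*80) - 1/8 = √(99 - 80) - 1*⅛ = √19 - ⅛ = -⅛ + √19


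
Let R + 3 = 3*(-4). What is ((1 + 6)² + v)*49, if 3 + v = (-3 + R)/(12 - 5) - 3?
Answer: 1981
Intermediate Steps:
R = -15 (R = -3 + 3*(-4) = -3 - 12 = -15)
v = -60/7 (v = -3 + ((-3 - 15)/(12 - 5) - 3) = -3 + (-18/7 - 3) = -3 - 39/7 = -60/7 ≈ -8.5714)
((1 + 6)² + v)*49 = ((1 + 6)² - 60/7)*49 = (7² - 60/7)*49 = (49 - 60/7)*49 = (283/7)*49 = 1981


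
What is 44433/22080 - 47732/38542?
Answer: 109769021/141834560 ≈ 0.77392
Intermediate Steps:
44433/22080 - 47732/38542 = 44433*(1/22080) - 47732*1/38542 = 14811/7360 - 23866/19271 = 109769021/141834560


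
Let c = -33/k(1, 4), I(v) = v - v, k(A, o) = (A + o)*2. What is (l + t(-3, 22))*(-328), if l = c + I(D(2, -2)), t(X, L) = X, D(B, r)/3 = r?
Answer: 10332/5 ≈ 2066.4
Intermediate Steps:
D(B, r) = 3*r
k(A, o) = 2*A + 2*o
I(v) = 0
c = -33/10 (c = -33/(2*1 + 2*4) = -33/(2 + 8) = -33/10 ≈ -3.3000)
l = -33/10 (l = -33/10 + 0 = -33/10 ≈ -3.3000)
(l + t(-3, 22))*(-328) = (-33/10 - 3)*(-328) = -63/10*(-328) = 10332/5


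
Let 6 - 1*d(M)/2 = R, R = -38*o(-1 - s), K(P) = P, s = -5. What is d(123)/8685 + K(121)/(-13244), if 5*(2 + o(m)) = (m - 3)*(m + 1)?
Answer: -172591/10456740 ≈ -0.016505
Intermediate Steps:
o(m) = -2 + (1 + m)*(-3 + m)/5 (o(m) = -2 + ((m - 3)*(m + 1))/5 = -2 + ((-3 + m)*(1 + m))/5 = -2 + ((1 + m)*(-3 + m))/5 = -2 + (1 + m)*(-3 + m)/5)
R = 38 (R = -38*(-13/5 - 2*(-1 - 1*(-5))/5 + (-1 - 1*(-5))²/5) = -38*(-13/5 - 2*(-1 + 5)/5 + (-1 + 5)²/5) = -38*(-13/5 - ⅖*4 + (⅕)*4²) = -38*(-13/5 - 8/5 + (⅕)*16) = -38*(-13/5 - 8/5 + 16/5) = -38*(-1) = 38)
d(M) = -64 (d(M) = 12 - 2*38 = 12 - 76 = -64)
d(123)/8685 + K(121)/(-13244) = -64/8685 + 121/(-13244) = -64*1/8685 + 121*(-1/13244) = -64/8685 - 11/1204 = -172591/10456740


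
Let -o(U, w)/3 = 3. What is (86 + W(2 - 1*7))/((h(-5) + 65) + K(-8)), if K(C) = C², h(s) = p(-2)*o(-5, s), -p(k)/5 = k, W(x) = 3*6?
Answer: 8/3 ≈ 2.6667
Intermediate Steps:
W(x) = 18
p(k) = -5*k
o(U, w) = -9 (o(U, w) = -3*3 = -9)
h(s) = -90 (h(s) = -5*(-2)*(-9) = 10*(-9) = -90)
(86 + W(2 - 1*7))/((h(-5) + 65) + K(-8)) = (86 + 18)/((-90 + 65) + (-8)²) = 104/(-25 + 64) = 104/39 = 104*(1/39) = 8/3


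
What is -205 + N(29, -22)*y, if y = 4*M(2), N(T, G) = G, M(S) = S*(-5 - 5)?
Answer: 1555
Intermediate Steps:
M(S) = -10*S (M(S) = S*(-10) = -10*S)
y = -80 (y = 4*(-10*2) = 4*(-20) = -80)
-205 + N(29, -22)*y = -205 - 22*(-80) = -205 + 1760 = 1555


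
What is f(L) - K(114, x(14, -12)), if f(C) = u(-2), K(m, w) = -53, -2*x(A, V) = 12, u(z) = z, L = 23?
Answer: 51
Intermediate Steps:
x(A, V) = -6 (x(A, V) = -½*12 = -6)
f(C) = -2
f(L) - K(114, x(14, -12)) = -2 - 1*(-53) = -2 + 53 = 51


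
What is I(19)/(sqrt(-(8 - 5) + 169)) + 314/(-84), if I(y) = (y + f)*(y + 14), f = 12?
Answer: -157/42 + 1023*sqrt(166)/166 ≈ 75.662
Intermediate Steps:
I(y) = (12 + y)*(14 + y) (I(y) = (y + 12)*(y + 14) = (12 + y)*(14 + y))
I(19)/(sqrt(-(8 - 5) + 169)) + 314/(-84) = (168 + 19**2 + 26*19)/(sqrt(-(8 - 5) + 169)) + 314/(-84) = (168 + 361 + 494)/(sqrt(-1*3 + 169)) + 314*(-1/84) = 1023/(sqrt(-3 + 169)) - 157/42 = 1023/(sqrt(166)) - 157/42 = 1023*(sqrt(166)/166) - 157/42 = 1023*sqrt(166)/166 - 157/42 = -157/42 + 1023*sqrt(166)/166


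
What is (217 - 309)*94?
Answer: -8648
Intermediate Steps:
(217 - 309)*94 = -92*94 = -8648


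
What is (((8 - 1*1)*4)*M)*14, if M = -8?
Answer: -3136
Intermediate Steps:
(((8 - 1*1)*4)*M)*14 = (((8 - 1*1)*4)*(-8))*14 = (((8 - 1)*4)*(-8))*14 = ((7*4)*(-8))*14 = (28*(-8))*14 = -224*14 = -3136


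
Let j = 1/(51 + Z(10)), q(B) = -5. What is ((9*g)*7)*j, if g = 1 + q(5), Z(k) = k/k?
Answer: -63/13 ≈ -4.8462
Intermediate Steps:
Z(k) = 1
j = 1/52 (j = 1/(51 + 1) = 1/52 ≈ 0.019231)
g = -4 (g = 1 - 5 = -4)
((9*g)*7)*j = ((9*(-4))*7)*(1/52) = -36*7*(1/52) = -252*1/52 = -63/13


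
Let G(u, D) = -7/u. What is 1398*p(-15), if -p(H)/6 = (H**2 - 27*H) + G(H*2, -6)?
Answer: -26431986/5 ≈ -5.2864e+6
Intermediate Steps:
p(H) = -6*H**2 + 21/H + 162*H (p(H) = -6*((H**2 - 27*H) - 7*1/(2*H)) = -6*((H**2 - 27*H) - 7/(2*H)) = -6*(H**2 - 27*H - 7/(2*H)) = -6*H**2 + 21/H + 162*H)
1398*p(-15) = 1398*(3*(7 + 2*(-15)**2*(27 - 1*(-15)))/(-15)) = 1398*(3*(-1/15)*(7 + 2*225*(27 + 15))) = 1398*(3*(-1/15)*(7 + 2*225*42)) = 1398*(3*(-1/15)*(7 + 18900)) = 1398*(3*(-1/15)*18907) = 1398*(-18907/5) = -26431986/5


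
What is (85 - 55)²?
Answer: 900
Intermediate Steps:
(85 - 55)² = 30² = 900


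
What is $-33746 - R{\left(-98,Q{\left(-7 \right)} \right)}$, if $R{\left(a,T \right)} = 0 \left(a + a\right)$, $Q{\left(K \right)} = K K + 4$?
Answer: $-33746$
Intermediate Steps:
$Q{\left(K \right)} = 4 + K^{2}$ ($Q{\left(K \right)} = K^{2} + 4 = 4 + K^{2}$)
$R{\left(a,T \right)} = 0$ ($R{\left(a,T \right)} = 0 \cdot 2 a = 0$)
$-33746 - R{\left(-98,Q{\left(-7 \right)} \right)} = -33746 - 0 = -33746 + 0 = -33746$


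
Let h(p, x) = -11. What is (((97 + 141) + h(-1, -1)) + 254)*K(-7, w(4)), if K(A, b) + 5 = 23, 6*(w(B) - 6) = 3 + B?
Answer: 8658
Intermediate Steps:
w(B) = 13/2 + B/6 (w(B) = 6 + (3 + B)/6 = 6 + (1/2 + B/6) = 13/2 + B/6)
K(A, b) = 18 (K(A, b) = -5 + 23 = 18)
(((97 + 141) + h(-1, -1)) + 254)*K(-7, w(4)) = (((97 + 141) - 11) + 254)*18 = ((238 - 11) + 254)*18 = (227 + 254)*18 = 481*18 = 8658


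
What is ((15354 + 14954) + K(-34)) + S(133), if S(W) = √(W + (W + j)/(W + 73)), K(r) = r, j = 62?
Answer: 30274 + √5684158/206 ≈ 30286.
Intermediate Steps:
S(W) = √(W + (62 + W)/(73 + W)) (S(W) = √(W + (W + 62)/(W + 73)) = √(W + (62 + W)/(73 + W)))
((15354 + 14954) + K(-34)) + S(133) = ((15354 + 14954) - 34) + √((62 + 133 + 133*(73 + 133))/(73 + 133)) = (30308 - 34) + √((62 + 133 + 133*206)/206) = 30274 + √((62 + 133 + 27398)/206) = 30274 + √((1/206)*27593) = 30274 + √(27593/206) = 30274 + √5684158/206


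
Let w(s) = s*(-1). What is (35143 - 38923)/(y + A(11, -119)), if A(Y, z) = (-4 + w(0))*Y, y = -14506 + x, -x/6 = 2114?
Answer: 210/1513 ≈ 0.13880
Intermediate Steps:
x = -12684 (x = -6*2114 = -12684)
y = -27190 (y = -14506 - 12684 = -27190)
w(s) = -s
A(Y, z) = -4*Y (A(Y, z) = (-4 - 1*0)*Y = (-4 + 0)*Y = -4*Y)
(35143 - 38923)/(y + A(11, -119)) = (35143 - 38923)/(-27190 - 4*11) = -3780/(-27190 - 44) = -3780/(-27234) = -3780*(-1/27234) = 210/1513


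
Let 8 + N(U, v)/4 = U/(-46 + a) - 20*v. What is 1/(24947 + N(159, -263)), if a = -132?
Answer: 89/4089677 ≈ 2.1762e-5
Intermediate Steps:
N(U, v) = -32 - 80*v - 2*U/89 (N(U, v) = -32 + 4*(U/(-46 - 132) - 20*v) = -32 + 4*(U/(-178) - 20*v) = -32 + 4*(-U/178 - 20*v) = -32 + 4*(-20*v - U/178) = -32 + (-80*v - 2*U/89) = -32 - 80*v - 2*U/89)
1/(24947 + N(159, -263)) = 1/(24947 + (-32 - 80*(-263) - 2/89*159)) = 1/(24947 + (-32 + 21040 - 318/89)) = 1/(24947 + 1869394/89) = 1/(4089677/89) = 89/4089677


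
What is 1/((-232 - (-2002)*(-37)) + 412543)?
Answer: 1/338237 ≈ 2.9565e-6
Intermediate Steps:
1/((-232 - (-2002)*(-37)) + 412543) = 1/((-232 - 182*407) + 412543) = 1/((-232 - 74074) + 412543) = 1/(-74306 + 412543) = 1/338237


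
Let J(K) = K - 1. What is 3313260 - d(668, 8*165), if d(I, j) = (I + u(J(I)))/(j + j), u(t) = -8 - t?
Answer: 8747006407/2640 ≈ 3.3133e+6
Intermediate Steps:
J(K) = -1 + K
d(I, j) = -7/(2*j) (d(I, j) = (I + (-8 - (-1 + I)))/(j + j) = (I + (-8 + (1 - I)))/((2*j)) = (I + (-7 - I))*(1/(2*j)) = -7/(2*j))
3313260 - d(668, 8*165) = 3313260 - (-7)/(2*(8*165)) = 3313260 - (-7)/(2*1320) = 3313260 - 1*(-7/2640) = 3313260 + 7/2640 = 8747006407/2640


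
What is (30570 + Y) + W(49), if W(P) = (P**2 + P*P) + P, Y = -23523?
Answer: 11898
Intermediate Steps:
W(P) = P + 2*P**2 (W(P) = (P**2 + P**2) + P = 2*P**2 + P = P + 2*P**2)
(30570 + Y) + W(49) = (30570 - 23523) + 49*(1 + 2*49) = 7047 + 49*(1 + 98) = 7047 + 49*99 = 7047 + 4851 = 11898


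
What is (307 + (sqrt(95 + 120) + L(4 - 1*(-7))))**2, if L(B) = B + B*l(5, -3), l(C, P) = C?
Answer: (373 + sqrt(215))**2 ≈ 1.5028e+5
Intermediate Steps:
L(B) = 6*B (L(B) = B + B*5 = B + 5*B = 6*B)
(307 + (sqrt(95 + 120) + L(4 - 1*(-7))))**2 = (307 + (sqrt(95 + 120) + 6*(4 - 1*(-7))))**2 = (307 + (sqrt(215) + 6*(4 + 7)))**2 = (307 + (sqrt(215) + 6*11))**2 = (307 + (sqrt(215) + 66))**2 = (307 + (66 + sqrt(215)))**2 = (373 + sqrt(215))**2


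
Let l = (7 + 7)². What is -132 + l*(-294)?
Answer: -57756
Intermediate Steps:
l = 196 (l = 14² = 196)
-132 + l*(-294) = -132 + 196*(-294) = -132 - 57624 = -57756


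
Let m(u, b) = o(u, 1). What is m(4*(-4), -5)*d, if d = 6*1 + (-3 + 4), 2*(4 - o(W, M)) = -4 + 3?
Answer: 63/2 ≈ 31.500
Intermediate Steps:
o(W, M) = 9/2 (o(W, M) = 4 - (-4 + 3)/2 = 4 - ½*(-1) = 4 + ½ = 9/2)
m(u, b) = 9/2
d = 7 (d = 6 + 1 = 7)
m(4*(-4), -5)*d = (9/2)*7 = 63/2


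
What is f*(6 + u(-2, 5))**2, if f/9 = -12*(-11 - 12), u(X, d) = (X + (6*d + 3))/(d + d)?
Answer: 5142501/25 ≈ 2.0570e+5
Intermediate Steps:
u(X, d) = (3 + X + 6*d)/(2*d) (u(X, d) = (X + (3 + 6*d))/((2*d)) = (3 + X + 6*d)*(1/(2*d)) = (3 + X + 6*d)/(2*d))
f = 2484 (f = 9*(-12*(-11 - 12)) = 9*(-12*(-23)) = 9*276 = 2484)
f*(6 + u(-2, 5))**2 = 2484*(6 + (1/2)*(3 - 2 + 6*5)/5)**2 = 2484*(6 + (1/2)*(1/5)*(3 - 2 + 30))**2 = 2484*(6 + (1/2)*(1/5)*31)**2 = 2484*(6 + 31/10)**2 = 2484*(91/10)**2 = 2484*(8281/100) = 5142501/25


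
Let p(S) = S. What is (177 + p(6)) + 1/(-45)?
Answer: 8234/45 ≈ 182.98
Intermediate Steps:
(177 + p(6)) + 1/(-45) = (177 + 6) + 1/(-45) = 183 - 1/45 = 8234/45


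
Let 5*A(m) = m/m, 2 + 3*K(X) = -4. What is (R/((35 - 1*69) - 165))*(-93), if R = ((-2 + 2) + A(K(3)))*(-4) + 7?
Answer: 2883/995 ≈ 2.8975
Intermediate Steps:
K(X) = -2 (K(X) = -⅔ + (⅓)*(-4) = -⅔ - 4/3 = -2)
A(m) = ⅕ (A(m) = (m/m)/5 = (⅕)*1 = ⅕)
R = 31/5 (R = ((-2 + 2) + ⅕)*(-4) + 7 = (0 + ⅕)*(-4) + 7 = (⅕)*(-4) + 7 = -⅘ + 7 = 31/5 ≈ 6.2000)
(R/((35 - 1*69) - 165))*(-93) = ((31/5)/((35 - 1*69) - 165))*(-93) = ((31/5)/((35 - 69) - 165))*(-93) = ((31/5)/(-34 - 165))*(-93) = ((31/5)/(-199))*(-93) = -1/199*31/5*(-93) = -31/995*(-93) = 2883/995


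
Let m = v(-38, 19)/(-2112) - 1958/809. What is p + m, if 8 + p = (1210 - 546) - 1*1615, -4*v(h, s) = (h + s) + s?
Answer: -777789/809 ≈ -961.42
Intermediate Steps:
v(h, s) = -s/2 - h/4 (v(h, s) = -((h + s) + s)/4 = -(h + 2*s)/4 = -s/2 - h/4)
m = -1958/809 (m = (-1/2*19 - 1/4*(-38))/(-2112) - 1958/809 = (-19/2 + 19/2)*(-1/2112) - 1958*1/809 = 0*(-1/2112) - 1958/809 = 0 - 1958/809 = -1958/809 ≈ -2.4203)
p = -959 (p = -8 + ((1210 - 546) - 1*1615) = -8 + (664 - 1615) = -8 - 951 = -959)
p + m = -959 - 1958/809 = -777789/809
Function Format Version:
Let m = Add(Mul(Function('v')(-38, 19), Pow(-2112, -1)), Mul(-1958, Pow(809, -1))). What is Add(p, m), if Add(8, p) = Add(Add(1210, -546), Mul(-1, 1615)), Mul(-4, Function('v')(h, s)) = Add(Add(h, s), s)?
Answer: Rational(-777789, 809) ≈ -961.42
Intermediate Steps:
Function('v')(h, s) = Add(Mul(Rational(-1, 2), s), Mul(Rational(-1, 4), h)) (Function('v')(h, s) = Mul(Rational(-1, 4), Add(Add(h, s), s)) = Mul(Rational(-1, 4), Add(h, Mul(2, s))) = Add(Mul(Rational(-1, 2), s), Mul(Rational(-1, 4), h)))
m = Rational(-1958, 809) (m = Add(Mul(Add(Mul(Rational(-1, 2), 19), Mul(Rational(-1, 4), -38)), Pow(-2112, -1)), Mul(-1958, Pow(809, -1))) = Add(Mul(Add(Rational(-19, 2), Rational(19, 2)), Rational(-1, 2112)), Mul(-1958, Rational(1, 809))) = Add(Mul(0, Rational(-1, 2112)), Rational(-1958, 809)) = Add(0, Rational(-1958, 809)) = Rational(-1958, 809) ≈ -2.4203)
p = -959 (p = Add(-8, Add(Add(1210, -546), Mul(-1, 1615))) = Add(-8, Add(664, -1615)) = Add(-8, -951) = -959)
Add(p, m) = Add(-959, Rational(-1958, 809)) = Rational(-777789, 809)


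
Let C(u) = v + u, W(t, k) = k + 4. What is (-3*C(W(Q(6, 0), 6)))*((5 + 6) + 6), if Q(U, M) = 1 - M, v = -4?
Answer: -306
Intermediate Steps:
W(t, k) = 4 + k
C(u) = -4 + u
(-3*C(W(Q(6, 0), 6)))*((5 + 6) + 6) = (-3*(-4 + (4 + 6)))*((5 + 6) + 6) = (-3*(-4 + 10))*(11 + 6) = -3*6*17 = -18*17 = -306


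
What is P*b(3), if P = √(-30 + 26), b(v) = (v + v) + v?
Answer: 18*I ≈ 18.0*I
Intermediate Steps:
b(v) = 3*v (b(v) = 2*v + v = 3*v)
P = 2*I (P = √(-4) = 2*I ≈ 2.0*I)
P*b(3) = (2*I)*(3*3) = (2*I)*9 = 18*I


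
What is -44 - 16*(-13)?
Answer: 164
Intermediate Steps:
-44 - 16*(-13) = -44 + 208 = 164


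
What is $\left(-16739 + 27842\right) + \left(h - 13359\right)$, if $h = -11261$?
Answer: $-13517$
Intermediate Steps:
$\left(-16739 + 27842\right) + \left(h - 13359\right) = \left(-16739 + 27842\right) - 24620 = 11103 - 24620 = -13517$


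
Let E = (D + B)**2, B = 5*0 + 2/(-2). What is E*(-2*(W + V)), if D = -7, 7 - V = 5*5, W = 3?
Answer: 1920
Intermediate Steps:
V = -18 (V = 7 - 5*5 = 7 - 1*25 = 7 - 25 = -18)
B = -1 (B = 0 + 2*(-1/2) = 0 - 1 = -1)
E = 64 (E = (-7 - 1)**2 = (-8)**2 = 64)
E*(-2*(W + V)) = 64*(-2*(3 - 18)) = 64*(-2*(-15)) = 64*30 = 1920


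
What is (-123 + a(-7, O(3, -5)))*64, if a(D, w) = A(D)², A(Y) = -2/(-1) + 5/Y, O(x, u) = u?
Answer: -380544/49 ≈ -7766.2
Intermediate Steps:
A(Y) = 2 + 5/Y (A(Y) = -2*(-1) + 5/Y = 2 + 5/Y)
a(D, w) = (2 + 5/D)²
(-123 + a(-7, O(3, -5)))*64 = (-123 + (5 + 2*(-7))²/(-7)²)*64 = (-123 + (5 - 14)²/49)*64 = (-123 + (1/49)*(-9)²)*64 = (-123 + (1/49)*81)*64 = (-123 + 81/49)*64 = -5946/49*64 = -380544/49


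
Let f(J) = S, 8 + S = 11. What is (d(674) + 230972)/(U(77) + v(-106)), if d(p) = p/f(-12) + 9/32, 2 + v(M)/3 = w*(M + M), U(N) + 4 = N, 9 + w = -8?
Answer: 22194907/1044384 ≈ 21.252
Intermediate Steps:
w = -17 (w = -9 - 8 = -17)
S = 3 (S = -8 + 11 = 3)
U(N) = -4 + N
f(J) = 3
v(M) = -6 - 102*M (v(M) = -6 + 3*(-17*(M + M)) = -6 + 3*(-34*M) = -6 - 102*M)
d(p) = 9/32 + p/3 (d(p) = p/3 + 9/32 = 9/32 + p/3)
(d(674) + 230972)/(U(77) + v(-106)) = ((9/32 + (⅓)*674) + 230972)/((-4 + 77) + (-6 - 102*(-106))) = ((9/32 + 674/3) + 230972)/(73 + (-6 + 10812)) = (21595/96 + 230972)/(73 + 10806) = (22194907/96)/10879 = (22194907/96)*(1/10879) = 22194907/1044384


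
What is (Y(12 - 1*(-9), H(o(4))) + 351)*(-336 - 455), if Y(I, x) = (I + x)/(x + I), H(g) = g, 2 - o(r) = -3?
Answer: -278432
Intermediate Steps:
o(r) = 5 (o(r) = 2 - 1*(-3) = 2 + 3 = 5)
Y(I, x) = 1 (Y(I, x) = (I + x)/(I + x) = 1)
(Y(12 - 1*(-9), H(o(4))) + 351)*(-336 - 455) = (1 + 351)*(-336 - 455) = 352*(-791) = -278432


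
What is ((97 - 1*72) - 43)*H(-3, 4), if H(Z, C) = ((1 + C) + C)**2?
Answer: -1458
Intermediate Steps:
H(Z, C) = (1 + 2*C)**2
((97 - 1*72) - 43)*H(-3, 4) = ((97 - 1*72) - 43)*(1 + 2*4)**2 = ((97 - 72) - 43)*(1 + 8)**2 = (25 - 43)*9**2 = -18*81 = -1458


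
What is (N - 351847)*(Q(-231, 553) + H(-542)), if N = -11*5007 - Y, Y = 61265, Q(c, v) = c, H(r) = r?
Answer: 361910097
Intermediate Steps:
N = -116342 (N = -11*5007 - 1*61265 = -55077 - 61265 = -116342)
(N - 351847)*(Q(-231, 553) + H(-542)) = (-116342 - 351847)*(-231 - 542) = -468189*(-773) = 361910097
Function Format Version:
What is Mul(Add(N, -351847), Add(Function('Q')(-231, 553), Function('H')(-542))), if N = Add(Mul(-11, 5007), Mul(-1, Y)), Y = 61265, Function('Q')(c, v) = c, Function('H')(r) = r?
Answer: 361910097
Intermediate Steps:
N = -116342 (N = Add(Mul(-11, 5007), Mul(-1, 61265)) = Add(-55077, -61265) = -116342)
Mul(Add(N, -351847), Add(Function('Q')(-231, 553), Function('H')(-542))) = Mul(Add(-116342, -351847), Add(-231, -542)) = Mul(-468189, -773) = 361910097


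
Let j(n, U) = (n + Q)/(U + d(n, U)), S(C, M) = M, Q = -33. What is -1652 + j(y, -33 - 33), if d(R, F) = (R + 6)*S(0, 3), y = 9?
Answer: -11556/7 ≈ -1650.9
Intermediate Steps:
d(R, F) = 18 + 3*R (d(R, F) = (R + 6)*3 = (6 + R)*3 = 18 + 3*R)
j(n, U) = (-33 + n)/(18 + U + 3*n) (j(n, U) = (n - 33)/(U + (18 + 3*n)) = (-33 + n)/(18 + U + 3*n))
-1652 + j(y, -33 - 33) = -1652 + (-33 + 9)/(18 + (-33 - 33) + 3*9) = -1652 - 24/(18 - 66 + 27) = -1652 - 24/(-21) = -1652 - 1/21*(-24) = -1652 + 8/7 = -11556/7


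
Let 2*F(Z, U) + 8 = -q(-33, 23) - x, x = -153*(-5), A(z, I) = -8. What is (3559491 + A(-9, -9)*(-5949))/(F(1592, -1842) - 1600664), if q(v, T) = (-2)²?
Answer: -7214166/3202105 ≈ -2.2529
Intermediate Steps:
q(v, T) = 4
x = 765
F(Z, U) = -777/2 (F(Z, U) = -4 + (-1*4 - 1*765)/2 = -4 + (-4 - 765)/2 = -4 + (½)*(-769) = -4 - 769/2 = -777/2)
(3559491 + A(-9, -9)*(-5949))/(F(1592, -1842) - 1600664) = (3559491 - 8*(-5949))/(-777/2 - 1600664) = (3559491 + 47592)/(-3202105/2) = 3607083*(-2/3202105) = -7214166/3202105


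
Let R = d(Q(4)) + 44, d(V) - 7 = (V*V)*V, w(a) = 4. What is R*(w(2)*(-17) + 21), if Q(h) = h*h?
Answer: -194909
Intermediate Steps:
Q(h) = h²
d(V) = 7 + V³ (d(V) = 7 + (V*V)*V = 7 + V²*V = 7 + V³)
R = 4147 (R = (7 + (4²)³) + 44 = (7 + 16³) + 44 = (7 + 4096) + 44 = 4103 + 44 = 4147)
R*(w(2)*(-17) + 21) = 4147*(4*(-17) + 21) = 4147*(-68 + 21) = 4147*(-47) = -194909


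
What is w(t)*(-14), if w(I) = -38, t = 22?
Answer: 532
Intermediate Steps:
w(t)*(-14) = -38*(-14) = 532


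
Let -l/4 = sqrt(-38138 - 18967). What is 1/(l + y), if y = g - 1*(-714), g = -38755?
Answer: I/(-38041*I + 36*sqrt(705)) ≈ -2.6271e-5 + 6.6011e-7*I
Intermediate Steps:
l = -36*I*sqrt(705) (l = -4*sqrt(-38138 - 18967) = -36*I*sqrt(705) ≈ -955.87*I)
y = -38041 (y = -38755 - 1*(-714) = -38755 + 714 = -38041)
1/(l + y) = 1/(-36*I*sqrt(705) - 38041) = 1/(-38041 - 36*I*sqrt(705))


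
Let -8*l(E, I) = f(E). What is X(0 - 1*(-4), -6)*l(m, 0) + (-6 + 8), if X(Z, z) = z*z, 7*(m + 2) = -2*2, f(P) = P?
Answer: 95/7 ≈ 13.571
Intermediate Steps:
m = -18/7 (m = -2 + (-2*2)/7 = -2 + (⅐)*(-4) = -2 - 4/7 = -18/7 ≈ -2.5714)
l(E, I) = -E/8
X(Z, z) = z²
X(0 - 1*(-4), -6)*l(m, 0) + (-6 + 8) = (-6)²*(-⅛*(-18/7)) + (-6 + 8) = 36*(9/28) + 2 = 81/7 + 2 = 95/7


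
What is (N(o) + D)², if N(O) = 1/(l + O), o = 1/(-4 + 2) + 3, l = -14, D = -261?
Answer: 36060025/529 ≈ 68166.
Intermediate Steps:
o = 5/2 (o = 1/(-2) + 3 = -½ + 3 = 5/2 ≈ 2.5000)
N(O) = 1/(-14 + O)
(N(o) + D)² = (1/(-14 + 5/2) - 261)² = (1/(-23/2) - 261)² = (-2/23 - 261)² = (-6005/23)² = 36060025/529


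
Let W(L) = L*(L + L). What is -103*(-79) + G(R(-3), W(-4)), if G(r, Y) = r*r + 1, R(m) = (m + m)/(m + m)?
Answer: 8139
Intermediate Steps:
W(L) = 2*L² (W(L) = L*(2*L) = 2*L²)
R(m) = 1 (R(m) = (2*m)/((2*m)) = (2*m)*(1/(2*m)) = 1)
G(r, Y) = 1 + r² (G(r, Y) = r² + 1 = 1 + r²)
-103*(-79) + G(R(-3), W(-4)) = -103*(-79) + (1 + 1²) = 8137 + (1 + 1) = 8137 + 2 = 8139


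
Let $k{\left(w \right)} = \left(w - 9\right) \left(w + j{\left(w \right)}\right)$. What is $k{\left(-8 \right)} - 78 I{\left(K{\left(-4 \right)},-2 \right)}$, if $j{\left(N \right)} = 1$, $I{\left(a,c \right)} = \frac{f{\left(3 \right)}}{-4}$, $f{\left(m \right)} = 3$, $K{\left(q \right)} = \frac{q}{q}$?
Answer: $\frac{355}{2} \approx 177.5$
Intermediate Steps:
$K{\left(q \right)} = 1$
$I{\left(a,c \right)} = - \frac{3}{4}$ ($I{\left(a,c \right)} = \frac{3}{-4} = 3 \left(- \frac{1}{4}\right) = - \frac{3}{4}$)
$k{\left(w \right)} = \left(1 + w\right) \left(-9 + w\right)$ ($k{\left(w \right)} = \left(w - 9\right) \left(w + 1\right) = \left(-9 + w\right) \left(1 + w\right) = \left(1 + w\right) \left(-9 + w\right)$)
$k{\left(-8 \right)} - 78 I{\left(K{\left(-4 \right)},-2 \right)} = \left(-9 + \left(-8\right)^{2} - -64\right) - - \frac{117}{2} = \left(-9 + 64 + 64\right) + \frac{117}{2} = 119 + \frac{117}{2} = \frac{355}{2}$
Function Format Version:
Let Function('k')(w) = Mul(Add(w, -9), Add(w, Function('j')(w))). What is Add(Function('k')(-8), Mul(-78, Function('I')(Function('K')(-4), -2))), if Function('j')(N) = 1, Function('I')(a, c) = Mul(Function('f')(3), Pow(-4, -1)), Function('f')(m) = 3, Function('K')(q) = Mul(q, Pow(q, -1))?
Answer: Rational(355, 2) ≈ 177.50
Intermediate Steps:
Function('K')(q) = 1
Function('I')(a, c) = Rational(-3, 4) (Function('I')(a, c) = Mul(3, Pow(-4, -1)) = Mul(3, Rational(-1, 4)) = Rational(-3, 4))
Function('k')(w) = Mul(Add(1, w), Add(-9, w)) (Function('k')(w) = Mul(Add(w, -9), Add(w, 1)) = Mul(Add(-9, w), Add(1, w)) = Mul(Add(1, w), Add(-9, w)))
Add(Function('k')(-8), Mul(-78, Function('I')(Function('K')(-4), -2))) = Add(Add(-9, Pow(-8, 2), Mul(-8, -8)), Mul(-78, Rational(-3, 4))) = Add(Add(-9, 64, 64), Rational(117, 2)) = Add(119, Rational(117, 2)) = Rational(355, 2)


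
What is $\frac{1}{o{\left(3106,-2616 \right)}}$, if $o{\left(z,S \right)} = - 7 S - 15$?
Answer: $\frac{1}{18297} \approx 5.4654 \cdot 10^{-5}$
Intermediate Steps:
$o{\left(z,S \right)} = -15 - 7 S$
$\frac{1}{o{\left(3106,-2616 \right)}} = \frac{1}{-15 - -18312} = \frac{1}{-15 + 18312} = \frac{1}{18297}$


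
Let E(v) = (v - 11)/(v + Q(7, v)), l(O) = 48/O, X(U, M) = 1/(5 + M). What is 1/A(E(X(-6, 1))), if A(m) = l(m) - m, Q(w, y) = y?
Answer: 130/4033 ≈ 0.032234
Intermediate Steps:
E(v) = (-11 + v)/(2*v) (E(v) = (v - 11)/(v + v) = (-11 + v)/((2*v)) = (-11 + v)*(1/(2*v)) = (-11 + v)/(2*v))
A(m) = -m + 48/m (A(m) = 48/m - m = -m + 48/m)
1/A(E(X(-6, 1))) = 1/(-(-11 + 1/(5 + 1))/(2*(1/(5 + 1))) + 48/(((-11 + 1/(5 + 1))/(2*(1/(5 + 1)))))) = 1/(-(-11 + 1/6)/(2*(1/6)) + 48/(((-11 + 1/6)/(2*(1/6))))) = 1/(-(-11 + ⅙)/(2*⅙) + 48/(((-11 + ⅙)/(2*(⅙))))) = 1/(-6*(-65)/(2*6) + 48/(((½)*6*(-65/6)))) = 1/(-1*(-65/2) + 48/(-65/2)) = 1/(65/2 + 48*(-2/65)) = 1/(65/2 - 96/65) = 1/(4033/130) = 130/4033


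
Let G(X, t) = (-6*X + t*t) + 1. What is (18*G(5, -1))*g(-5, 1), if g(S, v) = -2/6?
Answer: 168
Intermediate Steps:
g(S, v) = -1/3 (g(S, v) = -2*1/6 = -1/3)
G(X, t) = 1 + t**2 - 6*X (G(X, t) = (-6*X + t**2) + 1 = (t**2 - 6*X) + 1 = 1 + t**2 - 6*X)
(18*G(5, -1))*g(-5, 1) = (18*(1 + (-1)**2 - 6*5))*(-1/3) = (18*(1 + 1 - 30))*(-1/3) = (18*(-28))*(-1/3) = -504*(-1/3) = 168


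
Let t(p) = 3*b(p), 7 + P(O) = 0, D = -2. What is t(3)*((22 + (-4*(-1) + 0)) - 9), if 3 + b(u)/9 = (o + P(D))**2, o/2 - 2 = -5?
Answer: 76194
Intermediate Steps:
P(O) = -7 (P(O) = -7 + 0 = -7)
o = -6 (o = 4 + 2*(-5) = 4 - 10 = -6)
b(u) = 1494 (b(u) = -27 + 9*(-6 - 7)**2 = -27 + 9*(-13)**2 = -27 + 9*169 = -27 + 1521 = 1494)
t(p) = 4482 (t(p) = 3*1494 = 4482)
t(3)*((22 + (-4*(-1) + 0)) - 9) = 4482*((22 + (-4*(-1) + 0)) - 9) = 4482*((22 + (4 + 0)) - 9) = 4482*((22 + 4) - 9) = 4482*(26 - 9) = 4482*17 = 76194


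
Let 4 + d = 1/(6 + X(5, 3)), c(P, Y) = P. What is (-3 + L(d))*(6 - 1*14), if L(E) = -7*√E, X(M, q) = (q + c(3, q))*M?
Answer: 24 + 28*I*√143/3 ≈ 24.0 + 111.61*I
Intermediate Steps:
X(M, q) = M*(3 + q) (X(M, q) = (q + 3)*M = (3 + q)*M = M*(3 + q))
d = -143/36 (d = -4 + 1/(6 + 5*(3 + 3)) = -4 + 1/(6 + 5*6) = -4 + 1/(6 + 30) = -4 + 1/36 = -143/36 ≈ -3.9722)
(-3 + L(d))*(6 - 1*14) = (-3 - 7*I*√143/6)*(6 - 1*14) = (-3 - 7*I*√143/6)*(6 - 14) = (-3 - 7*I*√143/6)*(-8) = 24 + 28*I*√143/3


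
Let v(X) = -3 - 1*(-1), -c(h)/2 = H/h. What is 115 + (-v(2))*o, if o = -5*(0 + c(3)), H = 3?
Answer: 135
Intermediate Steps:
c(h) = -6/h
v(X) = -2 (v(X) = -3 + 1 = -2)
o = 10 (o = -5*(0 - 6/3) = -5*(0 - 6*⅓) = -5*(0 - 2) = -5*(-2) = 10)
115 + (-v(2))*o = 115 - 1*(-2)*10 = 115 + 2*10 = 115 + 20 = 135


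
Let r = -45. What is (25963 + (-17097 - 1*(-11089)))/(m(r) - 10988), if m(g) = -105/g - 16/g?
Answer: -897975/494339 ≈ -1.8165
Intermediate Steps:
m(g) = -121/g
(25963 + (-17097 - 1*(-11089)))/(m(r) - 10988) = (25963 + (-17097 - 1*(-11089)))/(-121/(-45) - 10988) = (25963 + (-17097 + 11089))/(-121*(-1/45) - 10988) = (25963 - 6008)/(121/45 - 10988) = 19955/(-494339/45) = 19955*(-45/494339) = -897975/494339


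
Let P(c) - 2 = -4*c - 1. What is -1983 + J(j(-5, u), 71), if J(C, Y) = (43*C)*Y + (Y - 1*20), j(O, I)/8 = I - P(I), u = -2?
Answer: -270596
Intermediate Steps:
P(c) = 1 - 4*c (P(c) = 2 + (-4*c - 1) = 2 + (-1 - 4*c) = 1 - 4*c)
j(O, I) = -8 + 40*I (j(O, I) = 8*(I - (1 - 4*I)) = 8*(I + (-1 + 4*I)) = 8*(-1 + 5*I) = -8 + 40*I)
J(C, Y) = -20 + Y + 43*C*Y (J(C, Y) = 43*C*Y + (Y - 20) = 43*C*Y + (-20 + Y) = -20 + Y + 43*C*Y)
-1983 + J(j(-5, u), 71) = -1983 + (-20 + 71 + 43*(-8 + 40*(-2))*71) = -1983 + (-20 + 71 + 43*(-8 - 80)*71) = -1983 + (-20 + 71 + 43*(-88)*71) = -1983 + (-20 + 71 - 268664) = -1983 - 268613 = -270596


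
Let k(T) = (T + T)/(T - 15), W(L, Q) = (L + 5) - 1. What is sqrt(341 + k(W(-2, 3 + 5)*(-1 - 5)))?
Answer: sqrt(3077)/3 ≈ 18.490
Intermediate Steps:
W(L, Q) = 4 + L (W(L, Q) = (5 + L) - 1 = 4 + L)
k(T) = 2*T/(-15 + T) (k(T) = (2*T)/(-15 + T) = 2*T/(-15 + T))
sqrt(341 + k(W(-2, 3 + 5)*(-1 - 5))) = sqrt(341 + 2*((4 - 2)*(-1 - 5))/(-15 + (4 - 2)*(-1 - 5))) = sqrt(341 + 2*(2*(-6))/(-15 + 2*(-6))) = sqrt(341 + 2*(-12)/(-15 - 12)) = sqrt(341 + 2*(-12)/(-27)) = sqrt(341 + 2*(-12)*(-1/27)) = sqrt(341 + 8/9) = sqrt(3077/9) = sqrt(3077)/3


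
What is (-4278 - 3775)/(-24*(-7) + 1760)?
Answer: -8053/1928 ≈ -4.1769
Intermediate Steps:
(-4278 - 3775)/(-24*(-7) + 1760) = -8053/(168 + 1760) = -8053/1928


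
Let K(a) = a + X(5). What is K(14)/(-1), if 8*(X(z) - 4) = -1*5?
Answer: -139/8 ≈ -17.375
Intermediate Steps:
X(z) = 27/8 (X(z) = 4 + (-1*5)/8 = 4 + (⅛)*(-5) = 4 - 5/8 = 27/8)
K(a) = 27/8 + a (K(a) = a + 27/8 = 27/8 + a)
K(14)/(-1) = (27/8 + 14)/(-1) = (139/8)*(-1) = -139/8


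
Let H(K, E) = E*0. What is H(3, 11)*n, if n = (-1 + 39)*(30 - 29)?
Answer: 0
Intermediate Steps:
H(K, E) = 0
n = 38 (n = 38*1 = 38)
H(3, 11)*n = 0*38 = 0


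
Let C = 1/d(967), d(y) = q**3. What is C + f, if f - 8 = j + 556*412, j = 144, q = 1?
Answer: 229225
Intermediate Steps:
d(y) = 1 (d(y) = 1**3 = 1)
C = 1 (C = 1/1 = 1)
f = 229224 (f = 8 + (144 + 556*412) = 8 + (144 + 229072) = 8 + 229216 = 229224)
C + f = 1 + 229224 = 229225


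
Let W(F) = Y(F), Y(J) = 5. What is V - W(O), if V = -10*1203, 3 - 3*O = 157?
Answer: -12035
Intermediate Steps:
O = -154/3 (O = 1 - ⅓*157 = 1 - 157/3 = -154/3 ≈ -51.333)
V = -12030
W(F) = 5
V - W(O) = -12030 - 1*5 = -12030 - 5 = -12035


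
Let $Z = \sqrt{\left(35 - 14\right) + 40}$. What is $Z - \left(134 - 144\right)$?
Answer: $10 + \sqrt{61} \approx 17.81$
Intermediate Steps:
$Z = \sqrt{61}$ ($Z = \sqrt{\left(35 - 14\right) + 40} = \sqrt{21 + 40} = \sqrt{61} \approx 7.8102$)
$Z - \left(134 - 144\right) = \sqrt{61} - \left(134 - 144\right) = \sqrt{61} - -10 = \sqrt{61} + 10 = 10 + \sqrt{61}$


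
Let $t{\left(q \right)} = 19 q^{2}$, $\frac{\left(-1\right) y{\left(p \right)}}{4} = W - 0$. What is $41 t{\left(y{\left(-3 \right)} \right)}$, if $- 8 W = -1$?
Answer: $\frac{779}{4} \approx 194.75$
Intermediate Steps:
$W = \frac{1}{8}$ ($W = \left(- \frac{1}{8}\right) \left(-1\right) = \frac{1}{8} \approx 0.125$)
$y{\left(p \right)} = - \frac{1}{2}$ ($y{\left(p \right)} = - 4 \left(\frac{1}{8} - 0\right) = - 4 \left(\frac{1}{8} + 0\right) = \left(-4\right) \frac{1}{8} = - \frac{1}{2}$)
$41 t{\left(y{\left(-3 \right)} \right)} = 41 \cdot 19 \left(- \frac{1}{2}\right)^{2} = 41 \cdot 19 \cdot \frac{1}{4} = 41 \cdot \frac{19}{4} = \frac{779}{4}$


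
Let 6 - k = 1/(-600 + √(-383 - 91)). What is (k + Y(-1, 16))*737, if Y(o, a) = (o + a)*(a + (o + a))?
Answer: 20855116733/60079 + 737*I*√474/360474 ≈ 3.4713e+5 + 0.044513*I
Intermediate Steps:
k = 6 - 1/(-600 + I*√474) (k = 6 - 1/(-600 + √(-383 - 91)) = 6 - 1/(-600 + √(-474)) = 6 - 1/(-600 + I*√474) ≈ 6.0017 + 6.0397e-5*I)
Y(o, a) = (a + o)*(o + 2*a) (Y(o, a) = (a + o)*(a + (a + o)) = (a + o)*(o + 2*a))
(k + Y(-1, 16))*737 = ((360574/60079 + I*√474/360474) + ((-1)² + 2*16² + 3*16*(-1)))*737 = ((360574/60079 + I*√474/360474) + (1 + 2*256 - 48))*737 = ((360574/60079 + I*√474/360474) + (1 + 512 - 48))*737 = ((360574/60079 + I*√474/360474) + 465)*737 = (28297309/60079 + I*√474/360474)*737 = 20855116733/60079 + 737*I*√474/360474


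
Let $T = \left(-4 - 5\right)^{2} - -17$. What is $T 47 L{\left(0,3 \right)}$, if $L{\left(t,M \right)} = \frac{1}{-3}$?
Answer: $- \frac{4606}{3} \approx -1535.3$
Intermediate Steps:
$L{\left(t,M \right)} = - \frac{1}{3}$
$T = 98$ ($T = \left(-9\right)^{2} + 17 = 81 + 17 = 98$)
$T 47 L{\left(0,3 \right)} = 98 \cdot 47 \left(- \frac{1}{3}\right) = 4606 \left(- \frac{1}{3}\right) = - \frac{4606}{3}$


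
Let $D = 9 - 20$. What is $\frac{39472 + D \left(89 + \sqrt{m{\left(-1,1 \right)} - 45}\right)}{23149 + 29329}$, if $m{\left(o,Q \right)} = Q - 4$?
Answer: $\frac{38493}{52478} - \frac{22 i \sqrt{3}}{26239} \approx 0.73351 - 0.0014522 i$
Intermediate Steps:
$m{\left(o,Q \right)} = -4 + Q$
$D = -11$ ($D = 9 - 20 = -11$)
$\frac{39472 + D \left(89 + \sqrt{m{\left(-1,1 \right)} - 45}\right)}{23149 + 29329} = \frac{39472 - 11 \left(89 + \sqrt{\left(-4 + 1\right) - 45}\right)}{23149 + 29329} = \frac{39472 - 11 \left(89 + \sqrt{-3 - 45}\right)}{52478} = \left(39472 - 11 \left(89 + \sqrt{-48}\right)\right) \frac{1}{52478} = \left(39472 - 11 \left(89 + 4 i \sqrt{3}\right)\right) \frac{1}{52478} = \left(39472 - \left(979 + 44 i \sqrt{3}\right)\right) \frac{1}{52478} = \left(38493 - 44 i \sqrt{3}\right) \frac{1}{52478} = \frac{38493}{52478} - \frac{22 i \sqrt{3}}{26239}$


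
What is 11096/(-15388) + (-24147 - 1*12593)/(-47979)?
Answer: 8245034/184575213 ≈ 0.044670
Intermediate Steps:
11096/(-15388) + (-24147 - 1*12593)/(-47979) = 11096*(-1/15388) + (-24147 - 12593)*(-1/47979) = -2774/3847 - 36740*(-1/47979) = -2774/3847 + 36740/47979 = 8245034/184575213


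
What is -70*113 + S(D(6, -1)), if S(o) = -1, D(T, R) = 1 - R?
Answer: -7911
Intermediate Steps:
-70*113 + S(D(6, -1)) = -70*113 - 1 = -7910 - 1 = -7911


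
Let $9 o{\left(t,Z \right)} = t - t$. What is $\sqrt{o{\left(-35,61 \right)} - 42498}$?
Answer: $3 i \sqrt{4722} \approx 206.15 i$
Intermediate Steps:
$o{\left(t,Z \right)} = 0$ ($o{\left(t,Z \right)} = \frac{t - t}{9} = \frac{1}{9} \cdot 0 = 0$)
$\sqrt{o{\left(-35,61 \right)} - 42498} = \sqrt{0 - 42498} = \sqrt{-42498} = 3 i \sqrt{4722}$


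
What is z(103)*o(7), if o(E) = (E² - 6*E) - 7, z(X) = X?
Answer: 0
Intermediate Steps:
o(E) = -7 + E² - 6*E
z(103)*o(7) = 103*(-7 + 7² - 6*7) = 103*(-7 + 49 - 42) = 103*0 = 0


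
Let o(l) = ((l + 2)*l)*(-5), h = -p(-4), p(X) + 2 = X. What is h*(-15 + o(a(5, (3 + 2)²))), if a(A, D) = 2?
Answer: -330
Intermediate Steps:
p(X) = -2 + X
h = 6 (h = -(-2 - 4) = -1*(-6) = 6)
o(l) = -5*l*(2 + l) (o(l) = ((2 + l)*l)*(-5) = (l*(2 + l))*(-5) = -5*l*(2 + l))
h*(-15 + o(a(5, (3 + 2)²))) = 6*(-15 - 5*2*(2 + 2)) = 6*(-15 - 5*2*4) = 6*(-15 - 40) = 6*(-55) = -330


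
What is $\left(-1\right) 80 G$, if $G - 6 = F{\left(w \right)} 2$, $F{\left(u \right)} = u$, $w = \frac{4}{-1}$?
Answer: $160$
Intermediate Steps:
$w = -4$ ($w = 4 \left(-1\right) = -4$)
$G = -2$ ($G = 6 - 8 = -2$)
$\left(-1\right) 80 G = \left(-1\right) 80 \left(-2\right) = \left(-80\right) \left(-2\right) = 160$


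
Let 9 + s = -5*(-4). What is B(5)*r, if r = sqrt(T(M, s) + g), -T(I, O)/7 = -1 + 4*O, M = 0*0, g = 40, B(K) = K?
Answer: 15*I*sqrt(29) ≈ 80.777*I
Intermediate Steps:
s = 11 (s = -9 - 5*(-4) = -9 + 20 = 11)
M = 0
T(I, O) = 7 - 28*O (T(I, O) = -7*(-1 + 4*O) = 7 - 28*O)
r = 3*I*sqrt(29) (r = sqrt((7 - 28*11) + 40) = sqrt((7 - 308) + 40) = sqrt(-301 + 40) = sqrt(-261) = 3*I*sqrt(29) ≈ 16.155*I)
B(5)*r = 5*(3*I*sqrt(29)) = 15*I*sqrt(29)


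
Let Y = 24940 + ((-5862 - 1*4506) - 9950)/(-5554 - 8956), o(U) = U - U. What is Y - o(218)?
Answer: 180949859/7255 ≈ 24941.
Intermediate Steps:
o(U) = 0
Y = 180949859/7255 (Y = 24940 + ((-5862 - 4506) - 9950)/(-14510) = 24940 + (-10368 - 9950)*(-1/14510) = 24940 - 20318*(-1/14510) = 24940 + 10159/7255 = 180949859/7255 ≈ 24941.)
Y - o(218) = 180949859/7255 - 1*0 = 180949859/7255 + 0 = 180949859/7255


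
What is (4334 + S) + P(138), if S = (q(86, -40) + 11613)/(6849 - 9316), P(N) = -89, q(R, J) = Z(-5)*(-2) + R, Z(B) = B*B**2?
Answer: 10460466/2467 ≈ 4240.2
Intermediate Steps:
Z(B) = B**3
q(R, J) = 250 + R (q(R, J) = (-5)**3*(-2) + R = -125*(-2) + R = 250 + R)
S = -11949/2467 (S = ((250 + 86) + 11613)/(6849 - 9316) = (336 + 11613)/(-2467) = 11949*(-1/2467) = -11949/2467 ≈ -4.8435)
(4334 + S) + P(138) = (4334 - 11949/2467) - 89 = 10680029/2467 - 89 = 10460466/2467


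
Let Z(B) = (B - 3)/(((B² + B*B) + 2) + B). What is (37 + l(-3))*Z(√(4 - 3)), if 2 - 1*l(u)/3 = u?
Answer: -104/5 ≈ -20.800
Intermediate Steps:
l(u) = 6 - 3*u
Z(B) = (-3 + B)/(2 + B + 2*B²) (Z(B) = (-3 + B)/(((B² + B²) + 2) + B) = (-3 + B)/((2*B² + 2) + B) = (-3 + B)/((2 + 2*B²) + B) = (-3 + B)/(2 + B + 2*B²))
(37 + l(-3))*Z(√(4 - 3)) = (37 + (6 - 3*(-3)))*((-3 + √(4 - 3))/(2 + √(4 - 3) + 2*(√(4 - 3))²)) = (37 + (6 + 9))*((-3 + √1)/(2 + √1 + 2*(√1)²)) = (37 + 15)*((-3 + 1)/(2 + 1 + 2*1²)) = 52*(-2/(2 + 1 + 2*1)) = 52*(-2/(2 + 1 + 2)) = 52*(-2/5) = 52*((⅕)*(-2)) = 52*(-⅖) = -104/5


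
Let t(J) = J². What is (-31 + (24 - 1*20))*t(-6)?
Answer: -972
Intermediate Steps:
(-31 + (24 - 1*20))*t(-6) = (-31 + (24 - 1*20))*(-6)² = (-31 + (24 - 20))*36 = (-31 + 4)*36 = -27*36 = -972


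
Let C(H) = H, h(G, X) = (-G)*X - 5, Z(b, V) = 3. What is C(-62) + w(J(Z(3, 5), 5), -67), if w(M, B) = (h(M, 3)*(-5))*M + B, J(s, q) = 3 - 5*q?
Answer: 6581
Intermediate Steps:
h(G, X) = -5 - G*X (h(G, X) = -G*X - 5 = -5 - G*X)
w(M, B) = B + M*(25 + 15*M) (w(M, B) = ((-5 - 1*M*3)*(-5))*M + B = ((-5 - 3*M)*(-5))*M + B = (25 + 15*M)*M + B = M*(25 + 15*M) + B = B + M*(25 + 15*M))
C(-62) + w(J(Z(3, 5), 5), -67) = -62 + (-67 + 5*(3 - 5*5)*(5 + 3*(3 - 5*5))) = -62 + (-67 + 5*(3 - 25)*(5 + 3*(3 - 25))) = -62 + (-67 + 5*(-22)*(5 + 3*(-22))) = -62 + (-67 + 5*(-22)*(5 - 66)) = -62 + (-67 + 5*(-22)*(-61)) = -62 + (-67 + 6710) = -62 + 6643 = 6581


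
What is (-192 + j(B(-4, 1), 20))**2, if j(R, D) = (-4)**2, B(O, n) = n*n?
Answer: 30976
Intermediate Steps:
B(O, n) = n**2
j(R, D) = 16
(-192 + j(B(-4, 1), 20))**2 = (-192 + 16)**2 = (-176)**2 = 30976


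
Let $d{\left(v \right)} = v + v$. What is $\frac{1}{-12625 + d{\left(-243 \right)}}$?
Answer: $- \frac{1}{13111} \approx -7.6272 \cdot 10^{-5}$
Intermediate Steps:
$d{\left(v \right)} = 2 v$
$\frac{1}{-12625 + d{\left(-243 \right)}} = \frac{1}{-12625 + 2 \left(-243\right)} = \frac{1}{-12625 - 486} = \frac{1}{-13111} = - \frac{1}{13111}$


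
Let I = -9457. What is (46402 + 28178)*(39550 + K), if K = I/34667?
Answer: 102254429909940/34667 ≈ 2.9496e+9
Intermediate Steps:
K = -9457/34667 ≈ -0.27280
(46402 + 28178)*(39550 + K) = (46402 + 28178)*(39550 - 9457/34667) = 74580*(1371070393/34667) = 102254429909940/34667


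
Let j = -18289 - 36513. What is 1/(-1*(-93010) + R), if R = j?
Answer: 1/38208 ≈ 2.6173e-5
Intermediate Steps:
j = -54802
R = -54802
1/(-1*(-93010) + R) = 1/(-1*(-93010) - 54802) = 1/(93010 - 54802) = 1/38208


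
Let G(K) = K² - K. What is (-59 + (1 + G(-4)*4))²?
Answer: 484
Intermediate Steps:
(-59 + (1 + G(-4)*4))² = (-59 + (1 - 4*(-1 - 4)*4))² = (-59 + (1 - 4*(-5)*4))² = (-59 + (1 + 20*4))² = (-59 + (1 + 80))² = (-59 + 81)² = 22² = 484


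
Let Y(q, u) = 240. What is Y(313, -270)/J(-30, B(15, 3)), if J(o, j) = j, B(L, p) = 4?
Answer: 60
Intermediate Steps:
Y(313, -270)/J(-30, B(15, 3)) = 240/4 = 240*(¼) = 60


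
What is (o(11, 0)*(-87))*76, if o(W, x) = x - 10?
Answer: 66120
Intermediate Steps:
o(W, x) = -10 + x
(o(11, 0)*(-87))*76 = ((-10 + 0)*(-87))*76 = -10*(-87)*76 = 870*76 = 66120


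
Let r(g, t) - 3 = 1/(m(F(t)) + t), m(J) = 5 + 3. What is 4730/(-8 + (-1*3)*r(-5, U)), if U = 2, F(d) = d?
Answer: -47300/173 ≈ -273.41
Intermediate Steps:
m(J) = 8
r(g, t) = 3 + 1/(8 + t)
4730/(-8 + (-1*3)*r(-5, U)) = 4730/(-8 + (-1*3)*((25 + 3*2)/(8 + 2))) = 4730/(-8 - 3*(25 + 6)/10) = 4730/(-8 - 3*31/10) = 4730/(-8 - 93/10) = 4730/(-173/10) = 4730*(-10/173) = -47300/173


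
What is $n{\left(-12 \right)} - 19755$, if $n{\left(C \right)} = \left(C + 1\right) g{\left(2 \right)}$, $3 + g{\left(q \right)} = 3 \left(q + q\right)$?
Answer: $-19854$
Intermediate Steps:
$g{\left(q \right)} = -3 + 6 q$ ($g{\left(q \right)} = -3 + 3 \left(q + q\right) = -3 + 3 \cdot 2 q = -3 + 6 q$)
$n{\left(C \right)} = 9 + 9 C$ ($n{\left(C \right)} = \left(C + 1\right) \left(-3 + 6 \cdot 2\right) = \left(1 + C\right) \left(-3 + 12\right) = \left(1 + C\right) 9 = 9 + 9 C$)
$n{\left(-12 \right)} - 19755 = \left(9 + 9 \left(-12\right)\right) - 19755 = \left(9 - 108\right) - 19755 = -99 - 19755 = -19854$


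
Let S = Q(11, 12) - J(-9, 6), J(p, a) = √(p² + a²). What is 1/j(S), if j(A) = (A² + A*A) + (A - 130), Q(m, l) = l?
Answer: -404/117701 - 147*√13/117701 ≈ -0.0079355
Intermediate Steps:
J(p, a) = √(a² + p²)
S = 12 - 3*√13 (S = 12 - √(6² + (-9)²) = 12 - √(36 + 81) = 12 - √117 = 12 - 3*√13 ≈ 1.1833)
j(A) = -130 + A + 2*A² (j(A) = (A² + A²) + (-130 + A) = 2*A² + (-130 + A) = -130 + A + 2*A²)
1/j(S) = 1/(-130 + (12 - 3*√13) + 2*(12 - 3*√13)²) = 1/(-118 - 3*√13 + 2*(12 - 3*√13)²)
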